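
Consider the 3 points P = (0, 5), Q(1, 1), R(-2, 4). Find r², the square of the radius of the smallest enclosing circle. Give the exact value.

85/18

Side lengths²: PQ² = 17, PR² = 5, QR² = 18.
Since QR² = 18 < 17 + 5 = 22, the triangle is acute, so the smallest enclosing circle is the circumcircle.
Circumcentre = (-1/6, 17/6), r² = 85/18.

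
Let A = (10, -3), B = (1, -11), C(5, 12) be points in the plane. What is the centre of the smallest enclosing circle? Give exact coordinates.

(3, 0.5)

Side lengths²: AB² = 145, AC² = 250, BC² = 545.
Since BC² = 545 ≥ 250 + 145 = 395, the angle opposite BC is not acute, so the smallest enclosing circle has BC as diameter.
Centre = midpoint of BC = (3, 0.5), r² = 545/4 = 136.25.
Centre = (3, 0.5).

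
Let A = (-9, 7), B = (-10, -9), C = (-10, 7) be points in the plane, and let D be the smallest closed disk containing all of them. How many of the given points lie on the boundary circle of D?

3

Side lengths²: AB² = 257, AC² = 1, BC² = 256.
Since AB² = 257 ≥ 256 + 1 = 257, the angle opposite AB is not acute, so the smallest enclosing circle has AB as diameter.
Centre = midpoint of AB = (-9.5, -1), r² = 257/4 = 64.25.
The points at distance exactly r from the centre are A, B, C — 3 points.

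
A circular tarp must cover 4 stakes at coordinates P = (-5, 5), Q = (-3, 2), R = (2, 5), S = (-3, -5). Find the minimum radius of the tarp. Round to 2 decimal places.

The minimum enclosing circle is determined by three boundary points: P, R, S.
Their circumcentre is (-1.5, 0.5) with r² = 32.5.
The farthest remaining point Q is at distance² 4.5 ≤ 32.5.
r = √(32.5) ≈ 5.70.

5.70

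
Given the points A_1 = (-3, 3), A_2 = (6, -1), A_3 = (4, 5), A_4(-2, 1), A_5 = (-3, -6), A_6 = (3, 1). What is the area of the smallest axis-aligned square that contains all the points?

121

The bounding box has width 9 and height 11.
An axis-aligned square enclosing the set must have side ≥ max(width, height).
So the minimum side is max(9, 11) = 11.
Area = 11² = 121.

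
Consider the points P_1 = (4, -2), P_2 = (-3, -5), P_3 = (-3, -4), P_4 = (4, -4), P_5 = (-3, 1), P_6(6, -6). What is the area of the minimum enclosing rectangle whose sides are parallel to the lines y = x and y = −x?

In coordinates u = x + y, v = x − y the rectangle is axis-aligned; the map (x,y)→(u,v) scales areas by 2.
u-values: 2, -8, -7, 0, -2, 0; range = 2 − (-8) = 10.
v-values: 6, 2, 1, 8, -4, 12; range = 12 − (-4) = 16.
Area = (10 × 16) / 2 = 80.

80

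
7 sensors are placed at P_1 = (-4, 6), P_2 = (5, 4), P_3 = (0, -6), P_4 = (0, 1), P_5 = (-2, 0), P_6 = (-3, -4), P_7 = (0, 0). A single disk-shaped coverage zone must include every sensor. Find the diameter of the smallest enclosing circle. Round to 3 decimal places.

13.038

By Welzl's lemma the MEC is supported by two points (diametrically opposite) or three points (on a circumcircle).
The minimum enclosing circle is determined by three boundary points: P_1, P_2, P_3.
Their circumcentre is (-0.5, 0.5) with r² = 42.5.
The farthest remaining point P_6 is at distance² 26.5 ≤ 42.5.
Diameter = 2r = 2√(42.5) ≈ 13.038.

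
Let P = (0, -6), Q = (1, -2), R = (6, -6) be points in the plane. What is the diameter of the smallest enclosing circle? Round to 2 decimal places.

6.60

Side lengths²: PQ² = 17, PR² = 36, QR² = 41.
Since QR² = 41 < 36 + 17 = 53, the triangle is acute, so the smallest enclosing circle is the circumcircle.
Circumcentre = (3, -4.625), r² = 10.890625.
Diameter = 2r = 2√(10.890625) ≈ 6.60.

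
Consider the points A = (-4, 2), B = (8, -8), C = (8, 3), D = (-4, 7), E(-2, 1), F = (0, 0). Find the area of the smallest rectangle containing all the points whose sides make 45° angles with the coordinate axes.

175.5

In coordinates u = x + y, v = x − y the rectangle is axis-aligned; the map (x,y)→(u,v) scales areas by 2.
u-values: -2, 0, 11, 3, -1, 0; range = 11 − (-2) = 13.
v-values: -6, 16, 5, -11, -3, 0; range = 16 − (-11) = 27.
Area = (13 × 27) / 2 = 175.5.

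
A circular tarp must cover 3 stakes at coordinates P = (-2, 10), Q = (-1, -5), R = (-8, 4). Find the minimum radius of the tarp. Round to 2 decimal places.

7.52

Side lengths²: PQ² = 226, PR² = 72, QR² = 130.
Since PQ² = 226 ≥ 130 + 72 = 202, the angle opposite PQ is not acute, so the smallest enclosing circle has PQ as diameter.
Centre = midpoint of PQ = (-1.5, 2.5), r² = 226/4 = 56.5.
r = √(56.5) ≈ 7.52.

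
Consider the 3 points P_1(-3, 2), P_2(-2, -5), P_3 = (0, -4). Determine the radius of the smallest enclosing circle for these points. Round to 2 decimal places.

3.54

Side lengths²: P_1P_2² = 50, P_1P_3² = 45, P_2P_3² = 5.
Since P_1P_2² = 50 ≥ 45 + 5 = 50, the angle opposite P_1P_2 is not acute, so the smallest enclosing circle has P_1P_2 as diameter.
Centre = midpoint of P_1P_2 = (-2.5, -1.5), r² = 50/4 = 12.5.
r = √(12.5) ≈ 3.54.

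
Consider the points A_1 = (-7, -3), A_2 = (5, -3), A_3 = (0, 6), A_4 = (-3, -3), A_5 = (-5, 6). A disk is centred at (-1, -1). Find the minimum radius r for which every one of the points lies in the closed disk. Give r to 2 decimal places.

The required radius is the distance from (-1, -1) to the farthest point.
Squared distances: 40, 40, 50, 8, 65.
Maximum is 65, attained at A_5.
r = √65 ≈ 8.06.

8.06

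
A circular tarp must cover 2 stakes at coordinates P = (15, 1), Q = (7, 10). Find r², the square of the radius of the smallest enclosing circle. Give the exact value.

36.25

The smallest circle enclosing two points has them as diameter endpoints.
Centre = midpoint = (11, 5.5); r² = |PQ|²/4 = 145/4 = 36.25.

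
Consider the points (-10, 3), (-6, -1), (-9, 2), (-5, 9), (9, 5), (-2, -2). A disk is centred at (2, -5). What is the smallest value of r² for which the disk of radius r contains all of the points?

The required radius is the distance from (2, -5) to the farthest point.
Squared distances: 208, 80, 170, 245, 149, 25.
Maximum is 245, attained at (-5, 9).

245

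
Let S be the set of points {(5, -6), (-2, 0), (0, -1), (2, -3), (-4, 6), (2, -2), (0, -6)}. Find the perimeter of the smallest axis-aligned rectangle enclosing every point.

42

Width = max x − min x = 5 − (-4) = 9.
Height = max y − min y = 6 − (-6) = 12.
Perimeter = 2(9 + 12) = 42.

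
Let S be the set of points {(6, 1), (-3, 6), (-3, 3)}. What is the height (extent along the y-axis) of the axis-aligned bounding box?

5

max y = 6, min y = 1, so height = 5.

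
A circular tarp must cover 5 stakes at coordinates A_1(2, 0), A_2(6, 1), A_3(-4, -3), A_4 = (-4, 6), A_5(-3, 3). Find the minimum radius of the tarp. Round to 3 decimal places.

6.021

The minimum enclosing circle is determined by three boundary points: A_2, A_3, A_4.
Their circumcentre is (0, 1.5) with r² = 36.25.
The farthest remaining point A_5 is at distance² 11.25 ≤ 36.25.
r = √(36.25) ≈ 6.021.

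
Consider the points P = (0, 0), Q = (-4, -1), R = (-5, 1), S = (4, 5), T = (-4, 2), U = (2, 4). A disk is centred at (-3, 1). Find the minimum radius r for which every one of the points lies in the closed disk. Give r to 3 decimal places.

The required radius is the distance from (-3, 1) to the farthest point.
Squared distances: 10, 5, 4, 65, 2, 34.
Maximum is 65, attained at S.
r = √65 ≈ 8.062.

8.062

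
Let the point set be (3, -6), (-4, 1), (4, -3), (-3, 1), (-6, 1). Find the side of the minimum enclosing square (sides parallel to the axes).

The bounding box has width 10 and height 7.
An axis-aligned square enclosing the set must have side ≥ max(width, height).
So the minimum side is max(10, 7) = 10.

10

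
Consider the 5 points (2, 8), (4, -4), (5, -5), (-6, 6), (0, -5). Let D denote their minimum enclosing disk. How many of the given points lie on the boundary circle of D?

The minimum enclosing circle is determined by three boundary points: (2, 8), (5, -5), (-6, 6).
Their circumcentre is (-0.4, 0.6) with r² = 60.52.
The farthest remaining point (4, -4) is at distance² 40.52 ≤ 60.52.
The points at distance exactly r from the centre are (2, 8), (5, -5), (-6, 6) — 3 points.

3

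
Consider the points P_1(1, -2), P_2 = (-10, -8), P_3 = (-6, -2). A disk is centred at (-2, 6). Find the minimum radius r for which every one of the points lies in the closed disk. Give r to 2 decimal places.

16.12

The required radius is the distance from (-2, 6) to the farthest point.
Squared distances: 73, 260, 80.
Maximum is 260, attained at P_2.
r = √260 ≈ 16.12.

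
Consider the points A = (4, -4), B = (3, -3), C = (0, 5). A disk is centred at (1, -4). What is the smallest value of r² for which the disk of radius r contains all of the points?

82

The required radius is the distance from (1, -4) to the farthest point.
Squared distances: 9, 5, 82.
Maximum is 82, attained at C.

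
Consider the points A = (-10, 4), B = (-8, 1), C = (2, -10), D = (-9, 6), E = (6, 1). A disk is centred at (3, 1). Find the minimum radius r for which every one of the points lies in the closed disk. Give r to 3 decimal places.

The required radius is the distance from (3, 1) to the farthest point.
Squared distances: 178, 121, 122, 169, 9.
Maximum is 178, attained at A.
r = √178 ≈ 13.342.

13.342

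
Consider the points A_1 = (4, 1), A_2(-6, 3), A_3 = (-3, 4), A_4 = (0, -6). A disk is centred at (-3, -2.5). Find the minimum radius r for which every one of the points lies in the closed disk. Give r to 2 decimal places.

The required radius is the distance from (-3, -2.5) to the farthest point.
Squared distances: 61.25, 39.25, 42.25, 21.25.
Maximum is 61.25, attained at A_1.
r = √(61.25) ≈ 7.83.

7.83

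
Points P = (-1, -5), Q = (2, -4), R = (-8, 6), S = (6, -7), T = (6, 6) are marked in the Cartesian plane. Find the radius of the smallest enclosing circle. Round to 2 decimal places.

9.55

A smallest enclosing disk is always determined by at most three of the input points on its boundary.
The farthest pair is R–S with squared distance 365. The circle on this segment as diameter has centre (-1, -0.5) and r² = 365/4 = 91.25.
Check P: distance² to centre = 20.25 ≤ 91.25, so it lies inside.
All remaining points lie in this disk, and no smaller disk contains both endpoints, so this is the minimum enclosing circle.
r = √(91.25) ≈ 9.55.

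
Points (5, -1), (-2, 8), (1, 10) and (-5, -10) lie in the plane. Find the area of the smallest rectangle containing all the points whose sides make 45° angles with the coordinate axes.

208

In coordinates u = x + y, v = x − y the rectangle is axis-aligned; the map (x,y)→(u,v) scales areas by 2.
u-values: 4, 6, 11, -15; range = 11 − (-15) = 26.
v-values: 6, -10, -9, 5; range = 6 − (-10) = 16.
Area = (26 × 16) / 2 = 208.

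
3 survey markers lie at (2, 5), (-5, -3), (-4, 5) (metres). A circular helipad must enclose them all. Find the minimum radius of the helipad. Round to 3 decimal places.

Call the three points A, B, C in the order given.
Side lengths²: AB² = 113, AC² = 36, BC² = 65.
Since AB² = 113 ≥ 65 + 36 = 101, the angle opposite AB is not acute, so the smallest enclosing circle has AB as diameter.
Centre = midpoint of AB = (-1.5, 1), r² = 113/4 = 28.25.
r = √(28.25) ≈ 5.315.

5.315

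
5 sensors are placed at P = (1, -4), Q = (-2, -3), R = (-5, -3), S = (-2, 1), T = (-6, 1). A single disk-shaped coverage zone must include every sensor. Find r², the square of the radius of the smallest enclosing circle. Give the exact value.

The minimum enclosing circle of a finite set is fixed by two of the points (as a diameter) or three (as a circumcircle).
The farthest pair is P–T with squared distance 74. The circle on this segment as diameter has centre (-2.5, -1.5) and r² = 74/4 = 18.5.
Check Q: distance² to centre = 2.5 ≤ 18.5, so it lies inside.
All remaining points lie in this disk, and no smaller disk contains both endpoints, so this is the minimum enclosing circle.

18.5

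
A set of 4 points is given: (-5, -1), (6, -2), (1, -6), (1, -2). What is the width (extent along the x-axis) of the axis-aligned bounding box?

max x = 6, min x = -5, so width = 11.

11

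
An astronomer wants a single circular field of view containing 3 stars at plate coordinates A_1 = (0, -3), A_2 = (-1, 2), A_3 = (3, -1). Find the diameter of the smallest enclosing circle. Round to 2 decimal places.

Side lengths²: A_1A_2² = 26, A_1A_3² = 13, A_2A_3² = 25.
Since A_1A_2² = 26 < 25 + 13 = 38, the triangle is acute, so the smallest enclosing circle is the circumcircle.
Circumcentre = (13/34, -11/34), r² = 4225/578.
Diameter = 2r = 2√(4225/578) ≈ 5.41.

5.41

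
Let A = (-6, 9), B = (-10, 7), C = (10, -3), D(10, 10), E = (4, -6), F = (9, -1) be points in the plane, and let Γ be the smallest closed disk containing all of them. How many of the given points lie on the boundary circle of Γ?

The minimum enclosing circle of a finite set is fixed by two of the points (as a diameter) or three (as a circumcircle).
The minimum enclosing circle is determined by three boundary points: B, C, D.
Their circumcentre is (0.75, 3.5) with r² = 127.8125.
The farthest remaining point E is at distance² 100.8125 ≤ 127.8125.
The points at distance exactly r from the centre are B, C, D — 3 points.

3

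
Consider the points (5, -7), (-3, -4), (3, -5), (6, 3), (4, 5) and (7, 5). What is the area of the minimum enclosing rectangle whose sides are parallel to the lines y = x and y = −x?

In coordinates u = x + y, v = x − y the rectangle is axis-aligned; the map (x,y)→(u,v) scales areas by 2.
u-values: -2, -7, -2, 9, 9, 12; range = 12 − (-7) = 19.
v-values: 12, 1, 8, 3, -1, 2; range = 12 − (-1) = 13.
Area = (19 × 13) / 2 = 123.5.

123.5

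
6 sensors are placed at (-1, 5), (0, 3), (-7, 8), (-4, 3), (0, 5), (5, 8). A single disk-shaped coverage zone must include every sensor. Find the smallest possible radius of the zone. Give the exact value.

By Welzl's lemma the MEC is supported by two points (diametrically opposite) or three points (on a circumcircle).
The farthest pair is (-7, 8)–(5, 8) with squared distance 144. The circle on this segment as diameter has centre (-1, 8) and r² = 144/4 = 36.
Check (-1, 5): distance² to centre = 9 ≤ 36, so it lies inside.
All remaining points lie in this disk, and no smaller disk contains both endpoints, so this is the minimum enclosing circle.
r = √36 = 6.

6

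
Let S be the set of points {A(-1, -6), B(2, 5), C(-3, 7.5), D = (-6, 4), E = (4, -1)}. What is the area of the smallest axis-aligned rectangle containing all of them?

135

x ranges over [-6, 4], width 10.
y ranges over [-6, 7.5], height 13.5.
Area = 10 × 13.5 = 135.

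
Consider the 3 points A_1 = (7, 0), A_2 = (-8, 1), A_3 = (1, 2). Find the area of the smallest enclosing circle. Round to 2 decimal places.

177.50

Side lengths²: A_1A_2² = 226, A_1A_3² = 40, A_2A_3² = 82.
Since A_1A_2² = 226 ≥ 82 + 40 = 122, the angle opposite A_1A_2 is not acute, so the smallest enclosing circle has A_1A_2 as diameter.
Centre = midpoint of A_1A_2 = (-0.5, 0.5), r² = 226/4 = 56.5.
Area = π·r² = π·56.5 ≈ 177.50.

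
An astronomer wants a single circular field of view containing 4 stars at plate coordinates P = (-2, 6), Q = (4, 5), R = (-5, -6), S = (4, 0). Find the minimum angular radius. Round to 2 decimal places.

7.11

The farthest pair is Q–R with squared distance 202. The circle on this segment as diameter has centre (-0.5, -0.5) and r² = 202/4 = 50.5.
Check P: distance² to centre = 44.5 ≤ 50.5, so it lies inside.
All remaining points lie in this disk, and no smaller disk contains both endpoints, so this is the minimum enclosing circle.
r = √(50.5) ≈ 7.11.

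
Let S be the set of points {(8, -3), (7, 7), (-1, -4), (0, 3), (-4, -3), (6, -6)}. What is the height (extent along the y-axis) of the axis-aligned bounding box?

max y = 7, min y = -6, so height = 13.

13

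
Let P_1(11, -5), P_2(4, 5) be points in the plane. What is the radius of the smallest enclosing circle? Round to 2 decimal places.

The smallest circle enclosing two points has them as diameter endpoints.
Centre = midpoint = (7.5, 0); r² = |P_1P_2|²/4 = 149/4 = 37.25.
r = √(37.25) ≈ 6.10.

6.10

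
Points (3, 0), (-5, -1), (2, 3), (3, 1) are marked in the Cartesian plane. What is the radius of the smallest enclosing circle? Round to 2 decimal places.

The minimum enclosing circle is determined by three boundary points: (-5, -1), (2, 3), (3, 1).
Their circumcentre is (-19/18, 2/9) with r² = 5525/324.
The farthest remaining point (3, 0) is at distance² 5345/324 ≤ 5525/324.
r = √(5525/324) ≈ 4.13.

4.13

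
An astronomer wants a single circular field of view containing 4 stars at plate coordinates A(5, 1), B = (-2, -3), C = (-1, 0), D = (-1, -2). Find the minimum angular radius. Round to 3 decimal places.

4.031

The minimum enclosing circle of a finite set is fixed by two of the points (as a diameter) or three (as a circumcircle).
The farthest pair is A–B with squared distance 65. The circle on this segment as diameter has centre (1.5, -1) and r² = 65/4 = 16.25.
Check C: distance² to centre = 7.25 ≤ 16.25, so it lies inside.
All remaining points lie in this disk, and no smaller disk contains both endpoints, so this is the minimum enclosing circle.
r = √(16.25) ≈ 4.031.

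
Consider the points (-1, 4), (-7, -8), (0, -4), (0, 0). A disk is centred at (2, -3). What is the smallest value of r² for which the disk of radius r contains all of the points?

The required radius is the distance from (2, -3) to the farthest point.
Squared distances: 58, 106, 5, 13.
Maximum is 106, attained at (-7, -8).

106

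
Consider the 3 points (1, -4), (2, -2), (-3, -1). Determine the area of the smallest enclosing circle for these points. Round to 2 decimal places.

Call the three points A, B, C in the order given.
Side lengths²: AB² = 5, AC² = 25, BC² = 26.
Since BC² = 26 < 25 + 5 = 30, the triangle is acute, so the smallest enclosing circle is the circumcircle.
Circumcentre = (-13/22, -43/22), r² = 1625/242.
Area = π·r² = π·1625/242 ≈ 21.10.

21.10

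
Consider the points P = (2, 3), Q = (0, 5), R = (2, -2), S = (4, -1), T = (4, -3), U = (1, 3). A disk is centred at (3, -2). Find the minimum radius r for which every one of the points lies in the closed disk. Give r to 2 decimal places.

The required radius is the distance from (3, -2) to the farthest point.
Squared distances: 26, 58, 1, 2, 2, 29.
Maximum is 58, attained at Q.
r = √58 ≈ 7.62.

7.62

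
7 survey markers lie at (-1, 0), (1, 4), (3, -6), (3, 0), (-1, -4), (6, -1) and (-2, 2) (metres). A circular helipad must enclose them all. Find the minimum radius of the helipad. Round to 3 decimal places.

5.099

The minimum enclosing circle of a finite set is fixed by two of the points (as a diameter) or three (as a circumcircle).
The farthest pair is (1, 4)–(3, -6) with squared distance 104. The circle on this segment as diameter has centre (2, -1) and r² = 104/4 = 26.
Check (-1, 0): distance² to centre = 10 ≤ 26, so it lies inside.
All remaining points lie in this disk, and no smaller disk contains both endpoints, so this is the minimum enclosing circle.
r = √26 ≈ 5.099.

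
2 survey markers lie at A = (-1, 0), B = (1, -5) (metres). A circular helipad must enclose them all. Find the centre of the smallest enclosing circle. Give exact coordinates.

(0, -2.5)

The smallest circle enclosing two points has them as diameter endpoints.
Centre = midpoint = (0, -2.5); r² = |AB|²/4 = 29/4 = 7.25.
Centre = (0, -2.5).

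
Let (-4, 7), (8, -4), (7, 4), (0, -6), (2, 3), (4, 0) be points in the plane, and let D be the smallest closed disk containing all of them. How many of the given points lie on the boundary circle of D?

The minimum enclosing circle of a finite set is fixed by two of the points (as a diameter) or three (as a circumcircle).
The farthest pair is (-4, 7)–(8, -4) with squared distance 265. The circle on this segment as diameter has centre (2, 1.5) and r² = 265/4 = 66.25.
Check (7, 4): distance² to centre = 31.25 ≤ 66.25, so it lies inside.
All remaining points lie in this disk, and no smaller disk contains both endpoints, so this is the minimum enclosing circle.
The points at distance exactly r from the centre are (-4, 7), (8, -4) — 2 points.

2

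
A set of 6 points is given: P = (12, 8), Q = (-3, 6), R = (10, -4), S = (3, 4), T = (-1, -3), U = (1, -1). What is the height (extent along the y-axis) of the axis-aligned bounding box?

max y = 8, min y = -4, so height = 12.

12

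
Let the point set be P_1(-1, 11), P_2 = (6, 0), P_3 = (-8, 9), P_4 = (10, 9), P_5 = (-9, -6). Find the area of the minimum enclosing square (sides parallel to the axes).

361

The bounding box has width 19 and height 17.
An axis-aligned square enclosing the set must have side ≥ max(width, height).
So the minimum side is max(19, 17) = 19.
Area = 19² = 361.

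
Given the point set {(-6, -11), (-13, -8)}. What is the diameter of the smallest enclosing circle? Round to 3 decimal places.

7.616

The smallest circle enclosing two points has them as diameter endpoints.
Centre = midpoint = (-9.5, -9.5); r² = |(-6, -11)−(-13, -8)|²/4 = 58/4 = 14.5.
Diameter = 2r = 2√(14.5) ≈ 7.616.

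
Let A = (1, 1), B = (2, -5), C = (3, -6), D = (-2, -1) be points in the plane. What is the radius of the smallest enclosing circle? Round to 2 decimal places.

By Welzl's lemma the MEC is supported by two points (diametrically opposite) or three points (on a circumcircle).
The minimum enclosing circle is determined by three boundary points: A, C, D.
Their circumcentre is (1.3, -2.7) with r² = 13.78.
The farthest remaining point B is at distance² 5.78 ≤ 13.78.
r = √(13.78) ≈ 3.71.

3.71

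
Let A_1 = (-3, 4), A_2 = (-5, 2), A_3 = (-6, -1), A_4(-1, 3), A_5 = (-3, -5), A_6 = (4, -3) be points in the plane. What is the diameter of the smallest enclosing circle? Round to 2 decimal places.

10.51

The minimum enclosing circle of a finite set is fixed by two of the points (as a diameter) or three (as a circumcircle).
The minimum enclosing circle is determined by three boundary points: A_1, A_3, A_6.
Their circumcentre is (-0.75, -0.75) with r² = 27.625.
The farthest remaining point A_2 is at distance² 25.625 ≤ 27.625.
Diameter = 2r = 2√(27.625) ≈ 10.51.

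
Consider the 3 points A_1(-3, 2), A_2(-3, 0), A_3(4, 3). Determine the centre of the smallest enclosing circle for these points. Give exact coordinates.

Side lengths²: A_1A_2² = 4, A_1A_3² = 50, A_2A_3² = 58.
Since A_2A_3² = 58 ≥ 50 + 4 = 54, the angle opposite A_2A_3 is not acute, so the smallest enclosing circle has A_2A_3 as diameter.
Centre = midpoint of A_2A_3 = (0.5, 1.5), r² = 58/4 = 14.5.
Centre = (0.5, 1.5).

(0.5, 1.5)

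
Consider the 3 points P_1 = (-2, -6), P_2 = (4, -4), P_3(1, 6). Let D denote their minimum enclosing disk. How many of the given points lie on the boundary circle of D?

Side lengths²: P_1P_2² = 40, P_1P_3² = 153, P_2P_3² = 109.
Since P_1P_3² = 153 ≥ 109 + 40 = 149, the angle opposite P_1P_3 is not acute, so the smallest enclosing circle has P_1P_3 as diameter.
Centre = midpoint of P_1P_3 = (-0.5, 0), r² = 153/4 = 38.25.
The points at distance exactly r from the centre are P_1, P_3 — 2 points.

2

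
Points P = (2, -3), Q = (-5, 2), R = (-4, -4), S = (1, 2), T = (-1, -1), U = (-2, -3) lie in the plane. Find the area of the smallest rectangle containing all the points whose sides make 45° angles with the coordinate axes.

66

In coordinates u = x + y, v = x − y the rectangle is axis-aligned; the map (x,y)→(u,v) scales areas by 2.
u-values: -1, -3, -8, 3, -2, -5; range = 3 − (-8) = 11.
v-values: 5, -7, 0, -1, 0, 1; range = 5 − (-7) = 12.
Area = (11 × 12) / 2 = 66.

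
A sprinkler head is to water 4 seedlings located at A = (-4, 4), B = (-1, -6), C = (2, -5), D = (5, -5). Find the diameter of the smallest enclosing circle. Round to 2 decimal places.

A smallest enclosing disk is always determined by at most three of the input points on its boundary.
The farthest pair is A–D with squared distance 162. The circle on this segment as diameter has centre (0.5, -0.5) and r² = 162/4 = 40.5.
Check B: distance² to centre = 32.5 ≤ 40.5, so it lies inside.
All remaining points lie in this disk, and no smaller disk contains both endpoints, so this is the minimum enclosing circle.
Diameter = 2r = 2√(40.5) ≈ 12.73.

12.73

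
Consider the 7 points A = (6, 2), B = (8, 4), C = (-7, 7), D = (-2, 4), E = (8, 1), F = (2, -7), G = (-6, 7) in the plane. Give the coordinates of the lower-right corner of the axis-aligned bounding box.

x-range [-7, 8], y-range [-7, 7].
The lower-right corner is (8, -7).

(8, -7)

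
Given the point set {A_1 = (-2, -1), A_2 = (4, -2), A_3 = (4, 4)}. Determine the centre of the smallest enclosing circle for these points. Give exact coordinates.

Side lengths²: A_1A_2² = 37, A_1A_3² = 61, A_2A_3² = 36.
Since A_1A_3² = 61 < 37 + 36 = 73, the triangle is acute, so the smallest enclosing circle is the circumcircle.
Circumcentre = (17/12, 1), r² = 2257/144.
Centre = (17/12, 1).

(17/12, 1)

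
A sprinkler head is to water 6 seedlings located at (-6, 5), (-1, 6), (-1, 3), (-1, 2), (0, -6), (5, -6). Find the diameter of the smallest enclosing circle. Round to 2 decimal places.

15.56

The minimum enclosing circle of a finite set is fixed by two of the points (as a diameter) or three (as a circumcircle).
The farthest pair is (-6, 5)–(5, -6) with squared distance 242. The circle on this segment as diameter has centre (-0.5, -0.5) and r² = 242/4 = 60.5.
Check (-1, 6): distance² to centre = 42.5 ≤ 60.5, so it lies inside.
All remaining points lie in this disk, and no smaller disk contains both endpoints, so this is the minimum enclosing circle.
Diameter = 2r = 2√(60.5) ≈ 15.56.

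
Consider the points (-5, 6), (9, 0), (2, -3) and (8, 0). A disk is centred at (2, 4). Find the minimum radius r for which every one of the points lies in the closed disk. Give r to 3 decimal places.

8.062

The required radius is the distance from (2, 4) to the farthest point.
Squared distances: 53, 65, 49, 52.
Maximum is 65, attained at (9, 0).
r = √65 ≈ 8.062.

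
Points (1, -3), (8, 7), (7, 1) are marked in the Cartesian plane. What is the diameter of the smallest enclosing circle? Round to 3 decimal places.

Call the three points A, B, C in the order given.
Side lengths²: AB² = 149, AC² = 52, BC² = 37.
Since AB² = 149 ≥ 52 + 37 = 89, the angle opposite AB is not acute, so the smallest enclosing circle has AB as diameter.
Centre = midpoint of AB = (4.5, 2), r² = 149/4 = 37.25.
Diameter = 2r = 2√(37.25) ≈ 12.207.

12.207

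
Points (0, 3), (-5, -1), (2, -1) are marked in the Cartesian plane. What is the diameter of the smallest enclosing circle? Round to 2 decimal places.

7.16

Call the three points A, B, C in the order given.
Side lengths²: AB² = 41, AC² = 20, BC² = 49.
Since BC² = 49 < 41 + 20 = 61, the triangle is acute, so the smallest enclosing circle is the circumcircle.
Circumcentre = (-1.5, -0.25), r² = 12.8125.
Diameter = 2r = 2√(12.8125) ≈ 7.16.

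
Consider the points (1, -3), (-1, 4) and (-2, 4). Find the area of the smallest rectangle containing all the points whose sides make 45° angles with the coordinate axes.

In coordinates u = x + y, v = x − y the rectangle is axis-aligned; the map (x,y)→(u,v) scales areas by 2.
u-values: -2, 3, 2; range = 3 − (-2) = 5.
v-values: 4, -5, -6; range = 4 − (-6) = 10.
Area = (5 × 10) / 2 = 25.

25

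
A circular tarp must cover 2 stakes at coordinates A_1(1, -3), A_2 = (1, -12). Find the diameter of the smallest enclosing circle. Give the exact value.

The smallest circle enclosing two points has them as diameter endpoints.
Centre = midpoint = (1, -7.5); r² = |A_1A_2|²/4 = 81/4 = 20.25.
Diameter = 2r = 2√(20.25) = 9.

9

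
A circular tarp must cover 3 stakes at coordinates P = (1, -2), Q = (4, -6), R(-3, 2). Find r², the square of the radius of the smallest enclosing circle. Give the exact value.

Side lengths²: PQ² = 25, PR² = 32, QR² = 113.
Since QR² = 113 ≥ 32 + 25 = 57, the angle opposite QR is not acute, so the smallest enclosing circle has QR as diameter.
Centre = midpoint of QR = (0.5, -2), r² = 113/4 = 28.25.

28.25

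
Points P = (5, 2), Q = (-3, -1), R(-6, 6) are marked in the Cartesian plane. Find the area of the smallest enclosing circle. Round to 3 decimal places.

Side lengths²: PQ² = 73, PR² = 137, QR² = 58.
Since PR² = 137 ≥ 73 + 58 = 131, the angle opposite PR is not acute, so the smallest enclosing circle has PR as diameter.
Centre = midpoint of PR = (-0.5, 4), r² = 137/4 = 34.25.
Area = π·r² = π·34.25 ≈ 107.600.

107.600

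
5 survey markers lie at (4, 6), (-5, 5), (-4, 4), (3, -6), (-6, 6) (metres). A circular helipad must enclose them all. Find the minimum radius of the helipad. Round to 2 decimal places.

7.53

The minimum enclosing circle is determined by three boundary points: (4, 6), (3, -6), (-6, 6).
Their circumcentre is (-1, 0.375) with r² = 56.640625.
The farthest remaining point (-5, 5) is at distance² 37.390625 ≤ 56.640625.
r = √(56.640625) ≈ 7.53.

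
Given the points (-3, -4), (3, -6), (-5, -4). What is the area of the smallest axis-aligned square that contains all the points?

The bounding box has width 8 and height 2.
An axis-aligned square enclosing the set must have side ≥ max(width, height).
So the minimum side is max(8, 2) = 8.
Area = 8² = 64.

64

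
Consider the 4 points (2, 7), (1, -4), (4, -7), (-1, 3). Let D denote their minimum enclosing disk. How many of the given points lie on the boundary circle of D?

By Welzl's lemma the MEC is supported by two points (diametrically opposite) or three points (on a circumcircle).
The farthest pair is (2, 7)–(4, -7) with squared distance 200. The circle on this segment as diameter has centre (3, 0) and r² = 200/4 = 50.
Check (1, -4): distance² to centre = 20 ≤ 50, so it lies inside.
All remaining points lie in this disk, and no smaller disk contains both endpoints, so this is the minimum enclosing circle.
The points at distance exactly r from the centre are (2, 7), (4, -7) — 2 points.

2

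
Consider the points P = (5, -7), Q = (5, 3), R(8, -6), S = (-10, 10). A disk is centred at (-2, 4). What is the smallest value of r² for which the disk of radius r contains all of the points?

The required radius is the distance from (-2, 4) to the farthest point.
Squared distances: 170, 50, 200, 100.
Maximum is 200, attained at R.

200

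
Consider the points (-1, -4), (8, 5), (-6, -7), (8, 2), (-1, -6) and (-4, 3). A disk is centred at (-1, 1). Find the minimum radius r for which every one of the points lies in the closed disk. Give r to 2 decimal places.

The required radius is the distance from (-1, 1) to the farthest point.
Squared distances: 25, 97, 89, 82, 49, 13.
Maximum is 97, attained at (8, 5).
r = √97 ≈ 9.85.

9.85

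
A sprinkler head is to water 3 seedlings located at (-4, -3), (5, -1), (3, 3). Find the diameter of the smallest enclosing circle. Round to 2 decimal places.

Call the three points A, B, C in the order given.
Side lengths²: AB² = 85, AC² = 85, BC² = 20.
Since AC² = 85 < 85 + 20 = 105, the triangle is acute, so the smallest enclosing circle is the circumcircle.
Circumcentre = (0.25, -0.875), r² = 22.578125.
Diameter = 2r = 2√(22.578125) ≈ 9.50.

9.50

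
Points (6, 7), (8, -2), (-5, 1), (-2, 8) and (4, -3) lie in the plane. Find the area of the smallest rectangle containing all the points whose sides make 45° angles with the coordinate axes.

170

In coordinates u = x + y, v = x − y the rectangle is axis-aligned; the map (x,y)→(u,v) scales areas by 2.
u-values: 13, 6, -4, 6, 1; range = 13 − (-4) = 17.
v-values: -1, 10, -6, -10, 7; range = 10 − (-10) = 20.
Area = (17 × 20) / 2 = 170.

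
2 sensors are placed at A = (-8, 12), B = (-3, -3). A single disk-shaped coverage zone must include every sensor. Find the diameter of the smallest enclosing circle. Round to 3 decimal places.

The smallest circle enclosing two points has them as diameter endpoints.
Centre = midpoint = (-5.5, 4.5); r² = |AB|²/4 = 250/4 = 62.5.
Diameter = 2r = 2√(62.5) ≈ 15.811.

15.811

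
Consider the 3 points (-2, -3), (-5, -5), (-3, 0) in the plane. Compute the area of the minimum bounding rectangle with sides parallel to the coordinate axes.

x ranges over [-5, -2], width 3.
y ranges over [-5, 0], height 5.
Area = 3 × 5 = 15.

15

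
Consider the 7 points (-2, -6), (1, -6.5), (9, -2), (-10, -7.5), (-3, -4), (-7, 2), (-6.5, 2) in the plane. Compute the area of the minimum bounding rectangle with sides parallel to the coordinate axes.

x ranges over [-10, 9], width 19.
y ranges over [-7.5, 2], height 9.5.
Area = 19 × 9.5 = 180.5.

180.5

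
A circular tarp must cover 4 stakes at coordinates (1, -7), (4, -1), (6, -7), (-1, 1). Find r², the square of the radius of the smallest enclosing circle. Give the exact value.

The farthest pair is (6, -7)–(-1, 1) with squared distance 113. The circle on this segment as diameter has centre (2.5, -3) and r² = 113/4 = 28.25.
Check (1, -7): distance² to centre = 18.25 ≤ 28.25, so it lies inside.
All remaining points lie in this disk, and no smaller disk contains both endpoints, so this is the minimum enclosing circle.

28.25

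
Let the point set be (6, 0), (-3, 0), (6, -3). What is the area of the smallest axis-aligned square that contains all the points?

81

The bounding box has width 9 and height 3.
An axis-aligned square enclosing the set must have side ≥ max(width, height).
So the minimum side is max(9, 3) = 9.
Area = 9² = 81.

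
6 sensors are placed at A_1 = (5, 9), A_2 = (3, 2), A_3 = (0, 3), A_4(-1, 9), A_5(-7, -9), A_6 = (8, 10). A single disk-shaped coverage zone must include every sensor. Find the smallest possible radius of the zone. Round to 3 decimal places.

The minimum enclosing circle of a finite set is fixed by two of the points (as a diameter) or three (as a circumcircle).
The farthest pair is A_5–A_6 with squared distance 586. The circle on this segment as diameter has centre (0.5, 0.5) and r² = 586/4 = 146.5.
Check A_1: distance² to centre = 92.5 ≤ 146.5, so it lies inside.
All remaining points lie in this disk, and no smaller disk contains both endpoints, so this is the minimum enclosing circle.
r = √(146.5) ≈ 12.104.

12.104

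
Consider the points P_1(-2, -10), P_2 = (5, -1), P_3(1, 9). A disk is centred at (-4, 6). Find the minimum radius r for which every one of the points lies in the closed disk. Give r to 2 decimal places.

The required radius is the distance from (-4, 6) to the farthest point.
Squared distances: 260, 130, 34.
Maximum is 260, attained at P_1.
r = √260 ≈ 16.12.

16.12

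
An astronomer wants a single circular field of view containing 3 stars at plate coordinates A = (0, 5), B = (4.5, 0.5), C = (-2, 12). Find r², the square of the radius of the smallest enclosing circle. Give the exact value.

43.625

Side lengths²: AB² = 40.5, AC² = 53, BC² = 174.5.
Since BC² = 174.5 ≥ 53 + 40.5 = 93.5, the angle opposite BC is not acute, so the smallest enclosing circle has BC as diameter.
Centre = midpoint of BC = (1.25, 6.25), r² = 174.5/4 = 43.625.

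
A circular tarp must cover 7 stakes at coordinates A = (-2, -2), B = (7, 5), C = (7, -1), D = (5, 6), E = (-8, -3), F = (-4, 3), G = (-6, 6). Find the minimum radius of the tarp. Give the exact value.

A smallest enclosing disk is always determined by at most three of the input points on its boundary.
The farthest pair is B–E with squared distance 289. The circle on this segment as diameter has centre (-0.5, 1) and r² = 289/4 = 72.25.
Check A: distance² to centre = 11.25 ≤ 72.25, so it lies inside.
All remaining points lie in this disk, and no smaller disk contains both endpoints, so this is the minimum enclosing circle.
r = √(72.25) = 8.5.

8.5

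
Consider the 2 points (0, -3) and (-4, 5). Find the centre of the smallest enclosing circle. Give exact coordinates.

(-2, 1)

The smallest circle enclosing two points has them as diameter endpoints.
Centre = midpoint = (-2, 1); r² = |(0, -3)−(-4, 5)|²/4 = 80/4 = 20.
Centre = (-2, 1).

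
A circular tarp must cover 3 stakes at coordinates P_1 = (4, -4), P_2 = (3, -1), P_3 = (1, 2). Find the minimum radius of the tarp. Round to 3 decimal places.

3.354

Side lengths²: P_1P_2² = 10, P_1P_3² = 45, P_2P_3² = 13.
Since P_1P_3² = 45 ≥ 13 + 10 = 23, the angle opposite P_1P_3 is not acute, so the smallest enclosing circle has P_1P_3 as diameter.
Centre = midpoint of P_1P_3 = (2.5, -1), r² = 45/4 = 11.25.
r = √(11.25) ≈ 3.354.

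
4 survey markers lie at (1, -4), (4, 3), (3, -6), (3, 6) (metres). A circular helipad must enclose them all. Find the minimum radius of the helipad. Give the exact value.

6

The farthest pair is (3, -6)–(3, 6) with squared distance 144. The circle on this segment as diameter has centre (3, 0) and r² = 144/4 = 36.
Check (1, -4): distance² to centre = 20 ≤ 36, so it lies inside.
All remaining points lie in this disk, and no smaller disk contains both endpoints, so this is the minimum enclosing circle.
r = √36 = 6.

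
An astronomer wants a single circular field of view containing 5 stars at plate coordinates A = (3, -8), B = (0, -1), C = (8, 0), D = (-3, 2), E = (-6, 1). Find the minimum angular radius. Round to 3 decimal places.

7.202

A smallest enclosing disk is always determined by at most three of the input points on its boundary.
The minimum enclosing circle is determined by three boundary points: A, C, E.
Their circumcentre is (23/26, -29/26) with r² = 17533/338.
The farthest remaining point D is at distance² 8381/338 ≤ 17533/338.
r = √(17533/338) ≈ 7.202.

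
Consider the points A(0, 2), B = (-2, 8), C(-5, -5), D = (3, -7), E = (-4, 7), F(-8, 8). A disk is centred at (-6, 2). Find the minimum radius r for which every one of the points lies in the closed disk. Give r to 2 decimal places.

The required radius is the distance from (-6, 2) to the farthest point.
Squared distances: 36, 52, 50, 162, 29, 40.
Maximum is 162, attained at D.
r = √162 ≈ 12.73.

12.73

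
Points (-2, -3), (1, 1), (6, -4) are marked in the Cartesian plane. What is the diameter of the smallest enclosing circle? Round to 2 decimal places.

Call the three points A, B, C in the order given.
Side lengths²: AB² = 25, AC² = 65, BC² = 50.
Since AC² = 65 < 50 + 25 = 75, the triangle is acute, so the smallest enclosing circle is the circumcircle.
Circumcentre = (29/14, -41/14), r² = 1625/98.
Diameter = 2r = 2√(1625/98) ≈ 8.14.

8.14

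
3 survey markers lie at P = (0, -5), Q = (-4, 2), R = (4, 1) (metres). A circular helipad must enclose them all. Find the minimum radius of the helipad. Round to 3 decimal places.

Side lengths²: PQ² = 65, PR² = 52, QR² = 65.
Since QR² = 65 < 65 + 52 = 117, the triangle is acute, so the smallest enclosing circle is the circumcircle.
Circumcentre = (-0.25, -0.5), r² = 20.3125.
r = √(20.3125) ≈ 4.507.

4.507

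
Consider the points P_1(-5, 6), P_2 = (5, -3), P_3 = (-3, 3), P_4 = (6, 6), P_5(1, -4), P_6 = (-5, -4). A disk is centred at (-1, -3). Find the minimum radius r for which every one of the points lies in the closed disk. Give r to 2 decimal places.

11.40

The required radius is the distance from (-1, -3) to the farthest point.
Squared distances: 97, 36, 40, 130, 5, 17.
Maximum is 130, attained at P_4.
r = √130 ≈ 11.40.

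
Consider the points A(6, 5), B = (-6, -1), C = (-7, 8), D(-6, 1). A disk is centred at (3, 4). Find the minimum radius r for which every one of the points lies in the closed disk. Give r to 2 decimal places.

The required radius is the distance from (3, 4) to the farthest point.
Squared distances: 10, 106, 116, 90.
Maximum is 116, attained at C.
r = √116 ≈ 10.77.

10.77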